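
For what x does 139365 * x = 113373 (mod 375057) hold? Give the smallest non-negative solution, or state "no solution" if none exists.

21681

First find gcd(139365, 375057):
375057 = 2·139365 + 96327
139365 = 1·96327 + 43038
96327 = 2·43038 + 10251
43038 = 4·10251 + 2034
10251 = 5·2034 + 81
2034 = 25·81 + 9
81 = 9·9 + 0
gcd = 9 and 9 | 113373, so solutions exist. Divide through by 9: 15485x ≡ 12597 (mod 41673).
Now find 15485⁻¹ mod 41673:
41673 = 2·15485 + 10703
15485 = 1·10703 + 4782
10703 = 2·4782 + 1139
4782 = 4·1139 + 226
1139 = 5·226 + 9
226 = 25·9 + 1
9 = 9·1 + 0
Back-substitute:
1 = 226 − 25·9
1 = −25·1139 + 126·226
1 = 126·4782 − 529·1139
1 = −529·10703 + 1184·4782
1 = 1184·15485 − 1713·10703
1 = −1713·41673 + 4610·15485
So 15485⁻¹ ≡ 4610 (mod 41673).
Then x ≡ 4610·12597 ≡ 21681 (mod 41673); the smallest non-negative solution is x = 21681.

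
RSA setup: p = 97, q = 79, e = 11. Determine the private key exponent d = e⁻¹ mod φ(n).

2723

φ(n) = (p−1)(q−1) = 96·78 = 7488.
Need d with 11·d ≡ 1 (mod 7488). Apply the extended Euclidean algorithm:
7488 = 680×11 + 8
11 = 1×8 + 3
8 = 2×3 + 2
3 = 1×2 + 1
2 = 2×1 + 0
Back-substitute:
1 = 3 − 2
1 = −8 + 3·3
1 = 3·11 − 4·8
1 = −4·7488 + 2723·11
So 11·2723 ≡ 1 (mod 7488), hence d = 2723.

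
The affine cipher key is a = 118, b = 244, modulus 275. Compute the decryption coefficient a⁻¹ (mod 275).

Extended Euclidean algorithm:
275 = 2×118 + 39
118 = 3×39 + 1
39 = 39×1 + 0
Since gcd(118, 275) = 1, back-substitute to write 1 as a combination:
1 = 118 − 3·39
1 = −3·275 + 7·118
So 118·7 ≡ 1 (mod 275).

7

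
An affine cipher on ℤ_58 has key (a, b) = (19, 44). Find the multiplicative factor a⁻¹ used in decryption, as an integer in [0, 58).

gcd(58, 19) by repeated division:
58 = 3×19 + 1
19 = 19×1 + 0
Since gcd(19, 58) = 1, back-substitute to write 1 as a combination:
1 = 58 − 3·19
Thus 19·(-3) ≡ 1 (mod 58); reducing, -3 mod 58 = 55.

55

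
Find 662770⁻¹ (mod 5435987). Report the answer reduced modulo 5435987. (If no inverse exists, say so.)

gcd(5435987, 662770) by repeated division:
5435987 = 8·662770 + 133827
662770 = 4·133827 + 127462
133827 = 1·127462 + 6365
127462 = 20·6365 + 162
6365 = 39·162 + 47
162 = 3·47 + 21
47 = 2·21 + 5
21 = 4·5 + 1
5 = 5·1 + 0
gcd = 1, so the inverse exists. Back-substitute:
1 = 21 − 4·5
1 = −4·47 + 9·21
1 = 9·162 − 31·47
1 = −31·6365 + 1218·162
1 = 1218·127462 − 24391·6365
1 = −24391·133827 + 25609·127462
1 = 25609·662770 − 126827·133827
1 = −126827·5435987 + 1040225·662770
So 662770·1040225 ≡ 1 (mod 5435987).

1040225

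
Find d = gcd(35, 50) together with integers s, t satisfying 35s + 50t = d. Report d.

Apply Euclid's algorithm to 50 and 35:
50 = 1×35 + 15
35 = 2×15 + 5
15 = 3×5 + 0
gcd(35, 50) = 5.
Back-substituting:
5 = 35 − 2·15
5 = −2·50 + 3·35
So 5 = (-2)·50 + (3)·35.

5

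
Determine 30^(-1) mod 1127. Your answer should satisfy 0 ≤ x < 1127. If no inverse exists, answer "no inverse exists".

Extended Euclidean algorithm:
1127 = 37*30 + 17
30 = 1*17 + 13
17 = 1*13 + 4
13 = 3*4 + 1
4 = 4*1 + 0
gcd = 1, so the inverse exists. Back-substitute:
1 = 13 − 3·4
1 = −3·17 + 4·13
1 = 4·30 − 7·17
1 = −7·1127 + 263·30
So 30·263 ≡ 1 (mod 1127).

263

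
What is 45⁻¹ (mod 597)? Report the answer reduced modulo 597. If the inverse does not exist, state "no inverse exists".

no inverse exists

Euclidean algorithm on 597, 45:
597 = 13·45 + 12
45 = 3·12 + 9
12 = 1·9 + 3
9 = 3·3 + 0
Since gcd = 3 > 1, 45 is not a unit mod 597.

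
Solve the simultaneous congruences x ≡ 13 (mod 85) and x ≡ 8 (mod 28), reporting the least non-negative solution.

Write x = 13 + 85·k. Then 85·k ≡ 8 − 13 ≡ 23 (mod 28).
Need 85⁻¹ mod 28. Extended Euclid on (28, 1):
28 = 28×1 + 0
85⁻¹ ≡ 1 (mod 28), so k ≡ 1·23 ≡ 23 (mod 28).
x = 13 + 85·23 = 1968.

1968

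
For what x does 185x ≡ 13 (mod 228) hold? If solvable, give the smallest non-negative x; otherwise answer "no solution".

5

First find gcd(185, 228):
228 = 1·185 + 43
185 = 4·43 + 13
43 = 3·13 + 4
13 = 3·4 + 1
4 = 4·1 + 0
gcd = 1, so a unique solution mod 228 exists.
Back-substitute for the Bézout coefficients:
1 = 13 − 3·4
1 = −3·43 + 10·13
1 = 10·185 − 43·43
1 = −43·228 + 53·185
So 185·(53) ≡ 1 (mod 228), giving 185⁻¹ ≡ 53.
x ≡ 185⁻¹·13 ≡ 53·13 ≡ 5 (mod 228).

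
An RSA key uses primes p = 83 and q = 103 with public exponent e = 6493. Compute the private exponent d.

φ(n) = (p−1)(q−1) = 82·102 = 8364.
Need d with 6493·d ≡ 1 (mod 8364). Apply the extended Euclidean algorithm:
8364 = 1×6493 + 1871
6493 = 3×1871 + 880
1871 = 2×880 + 111
880 = 7×111 + 103
111 = 1×103 + 8
103 = 12×8 + 7
8 = 1×7 + 1
7 = 7×1 + 0
Back-substitute:
1 = 8 − 7
1 = −103 + 13·8
1 = 13·111 − 14·103
1 = −14·880 + 111·111
1 = 111·1871 − 236·880
1 = −236·6493 + 819·1871
1 = 819·8364 − 1055·6493
So 6493·(-1055) ≡ 1 (mod 8364), hence d ≡ -1055 ≡ 7309 (mod 8364).

7309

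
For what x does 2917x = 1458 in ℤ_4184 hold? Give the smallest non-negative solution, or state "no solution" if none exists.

1082

First find gcd(2917, 4184):
4184 = 1*2917 + 1267
2917 = 2*1267 + 383
1267 = 3*383 + 118
383 = 3*118 + 29
118 = 4*29 + 2
29 = 14*2 + 1
2 = 2*1 + 0
gcd = 1, so a unique solution mod 4184 exists.
Back-substitute for the Bézout coefficients:
1 = 29 − 14·2
1 = −14·118 + 57·29
1 = 57·383 − 185·118
1 = −185·1267 + 612·383
1 = 612·2917 − 1409·1267
1 = −1409·4184 + 2021·2917
So 2917·(2021) ≡ 1 (mod 4184), giving 2917⁻¹ ≡ 2021.
x ≡ 2917⁻¹·1458 ≡ 2021·1458 ≡ 1082 (mod 4184).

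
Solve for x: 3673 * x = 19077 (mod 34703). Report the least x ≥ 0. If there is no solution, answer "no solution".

22265

First find gcd(3673, 34703):
34703 = 9×3673 + 1646
3673 = 2×1646 + 381
1646 = 4×381 + 122
381 = 3×122 + 15
122 = 8×15 + 2
15 = 7×2 + 1
2 = 2×1 + 0
gcd = 1, so a unique solution mod 34703 exists.
Back-substitute for the Bézout coefficients:
1 = 15 − 7·2
1 = −7·122 + 57·15
1 = 57·381 − 178·122
1 = −178·1646 + 769·381
1 = 769·3673 − 1716·1646
1 = −1716·34703 + 16213·3673
So 3673·(16213) ≡ 1 (mod 34703), giving 3673⁻¹ ≡ 16213.
x ≡ 3673⁻¹·19077 ≡ 16213·19077 ≡ 22265 (mod 34703).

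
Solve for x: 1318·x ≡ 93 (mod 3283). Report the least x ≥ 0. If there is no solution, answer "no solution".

First find gcd(1318, 3283):
3283 = 2×1318 + 647
1318 = 2×647 + 24
647 = 26×24 + 23
24 = 1×23 + 1
23 = 23×1 + 0
gcd = 1, so a unique solution mod 3283 exists.
Back-substitute for the Bézout coefficients:
1 = 24 − 23
1 = −647 + 27·24
1 = 27·1318 − 55·647
1 = −55·3283 + 137·1318
So 1318·(137) ≡ 1 (mod 3283), giving 1318⁻¹ ≡ 137.
x ≡ 1318⁻¹·93 ≡ 137·93 ≡ 2892 (mod 3283).

2892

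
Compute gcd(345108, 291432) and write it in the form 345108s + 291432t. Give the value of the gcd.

12

Euclidean algorithm:
345108 = 1*291432 + 53676
291432 = 5*53676 + 23052
53676 = 2*23052 + 7572
23052 = 3*7572 + 336
7572 = 22*336 + 180
336 = 1*180 + 156
180 = 1*156 + 24
156 = 6*24 + 12
24 = 2*12 + 0
gcd(345108, 291432) = 12.
Back-substituting:
12 = 156 − 6·24
12 = −6·180 + 7·156
12 = 7·336 − 13·180
12 = −13·7572 + 293·336
12 = 293·23052 − 892·7572
12 = −892·53676 + 2077·23052
12 = 2077·291432 − 11277·53676
12 = −11277·345108 + 13354·291432
So 12 = (-11277)·345108 + (13354)·291432.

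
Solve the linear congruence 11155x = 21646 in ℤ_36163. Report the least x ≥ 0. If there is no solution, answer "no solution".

24585

First find gcd(11155, 36163):
36163 = 3*11155 + 2698
11155 = 4*2698 + 363
2698 = 7*363 + 157
363 = 2*157 + 49
157 = 3*49 + 10
49 = 4*10 + 9
10 = 1*9 + 1
9 = 9*1 + 0
gcd = 1, so a unique solution mod 36163 exists.
Back-substitute for the Bézout coefficients:
1 = 10 − 9
1 = −49 + 5·10
1 = 5·157 − 16·49
1 = −16·363 + 37·157
1 = 37·2698 − 275·363
1 = −275·11155 + 1137·2698
1 = 1137·36163 − 3686·11155
So 11155·(-3686) ≡ 1 (mod 36163), giving 11155⁻¹ ≡ 32477.
x ≡ 11155⁻¹·21646 ≡ 32477·21646 ≡ 24585 (mod 36163).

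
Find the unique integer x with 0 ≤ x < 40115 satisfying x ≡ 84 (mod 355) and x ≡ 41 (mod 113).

Write x = 84 + 355·k. Then 355·k ≡ 41 − 84 ≡ 70 (mod 113).
Need 355⁻¹ mod 113. Extended Euclid on (113, 16):
113 = 7*16 + 1
16 = 16*1 + 0
Back-substitute:
1 = 113 − 7·16
355⁻¹ ≡ 106 (mod 113), so k ≡ 106·70 ≡ 75 (mod 113).
x = 84 + 355·75 = 26709.

26709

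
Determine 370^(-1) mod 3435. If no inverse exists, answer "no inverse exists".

no inverse exists

Compute gcd(370, 3435):
3435 = 9·370 + 105
370 = 3·105 + 55
105 = 1·55 + 50
55 = 1·50 + 5
50 = 10·5 + 0
gcd(370, 3435) = 5 ≠ 1, so 370 has no multiplicative inverse modulo 3435.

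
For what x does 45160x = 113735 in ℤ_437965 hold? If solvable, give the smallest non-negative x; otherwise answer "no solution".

25266

First find gcd(45160, 437965):
437965 = 9·45160 + 31525
45160 = 1·31525 + 13635
31525 = 2·13635 + 4255
13635 = 3·4255 + 870
4255 = 4·870 + 775
870 = 1·775 + 95
775 = 8·95 + 15
95 = 6·15 + 5
15 = 3·5 + 0
gcd = 5 and 5 | 113735, so solutions exist. Divide through by 5: 9032x ≡ 22747 (mod 87593).
Now find 9032⁻¹ mod 87593:
87593 = 9·9032 + 6305
9032 = 1·6305 + 2727
6305 = 2·2727 + 851
2727 = 3·851 + 174
851 = 4·174 + 155
174 = 1·155 + 19
155 = 8·19 + 3
19 = 6·3 + 1
3 = 3·1 + 0
Back-substitute:
1 = 19 − 6·3
1 = −6·155 + 49·19
1 = 49·174 − 55·155
1 = −55·851 + 269·174
1 = 269·2727 − 862·851
1 = −862·6305 + 1993·2727
1 = 1993·9032 − 2855·6305
1 = −2855·87593 + 27688·9032
So 9032⁻¹ ≡ 27688 (mod 87593).
Then x ≡ 27688·22747 ≡ 25266 (mod 87593); the smallest non-negative solution is x = 25266.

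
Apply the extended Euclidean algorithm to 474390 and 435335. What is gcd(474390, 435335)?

Apply Euclid's algorithm to 474390 and 435335:
474390 = 1×435335 + 39055
435335 = 11×39055 + 5730
39055 = 6×5730 + 4675
5730 = 1×4675 + 1055
4675 = 4×1055 + 455
1055 = 2×455 + 145
455 = 3×145 + 20
145 = 7×20 + 5
20 = 4×5 + 0
gcd(474390, 435335) = 5.
Back-substituting:
5 = 145 − 7·20
5 = −7·455 + 22·145
5 = 22·1055 − 51·455
5 = −51·4675 + 226·1055
5 = 226·5730 − 277·4675
5 = −277·39055 + 1888·5730
5 = 1888·435335 − 21045·39055
5 = −21045·474390 + 22933·435335
So 5 = (-21045)·474390 + (22933)·435335.

5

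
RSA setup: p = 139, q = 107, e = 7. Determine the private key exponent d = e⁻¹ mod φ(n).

8359

φ(n) = (p−1)(q−1) = 138·106 = 14628.
Need d with 7·d ≡ 1 (mod 14628). Apply the extended Euclidean algorithm:
14628 = 2089*7 + 5
7 = 1*5 + 2
5 = 2*2 + 1
2 = 2*1 + 0
Back-substitute:
1 = 5 − 2·2
1 = −2·7 + 3·5
1 = 3·14628 − 6269·7
So 7·(-6269) ≡ 1 (mod 14628), hence d ≡ -6269 ≡ 8359 (mod 14628).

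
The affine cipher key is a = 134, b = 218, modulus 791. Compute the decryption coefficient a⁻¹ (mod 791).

Extended Euclidean algorithm:
791 = 5*134 + 121
134 = 1*121 + 13
121 = 9*13 + 4
13 = 3*4 + 1
4 = 4*1 + 0
The gcd is 1. Working backward:
1 = 13 − 3·4
1 = −3·121 + 28·13
1 = 28·134 − 31·121
1 = −31·791 + 183·134
So 134·183 ≡ 1 (mod 791).

183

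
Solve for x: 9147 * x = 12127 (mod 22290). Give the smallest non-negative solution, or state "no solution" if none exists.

no solution

gcd(9147, 22290):
22290 = 2·9147 + 3996
9147 = 2·3996 + 1155
3996 = 3·1155 + 531
1155 = 2·531 + 93
531 = 5·93 + 66
93 = 1·66 + 27
66 = 2·27 + 12
27 = 2·12 + 3
12 = 4·3 + 0
gcd = 3, but 3 ∤ 12127, so the congruence has no solution.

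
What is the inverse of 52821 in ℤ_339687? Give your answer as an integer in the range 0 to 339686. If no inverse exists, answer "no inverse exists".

no inverse exists

Euclidean algorithm on 339687, 52821:
339687 = 6×52821 + 22761
52821 = 2×22761 + 7299
22761 = 3×7299 + 864
7299 = 8×864 + 387
864 = 2×387 + 90
387 = 4×90 + 27
90 = 3×27 + 9
27 = 3×9 + 0
Since gcd = 9 > 1, 52821 is not a unit mod 339687.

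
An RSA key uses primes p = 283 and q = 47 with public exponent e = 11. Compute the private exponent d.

φ(n) = (p−1)(q−1) = 282·46 = 12972.
Need d with 11·d ≡ 1 (mod 12972). Apply the extended Euclidean algorithm:
12972 = 1179·11 + 3
11 = 3·3 + 2
3 = 1·2 + 1
2 = 2·1 + 0
Back-substitute:
1 = 3 − 2
1 = −11 + 4·3
1 = 4·12972 − 4717·11
So 11·(-4717) ≡ 1 (mod 12972), hence d ≡ -4717 ≡ 8255 (mod 12972).

8255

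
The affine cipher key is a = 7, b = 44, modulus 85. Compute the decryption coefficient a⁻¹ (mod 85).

73

Extended Euclidean algorithm:
85 = 12×7 + 1
7 = 7×1 + 0
gcd = 1, so the inverse exists. Back-substitute:
1 = 85 − 12·7
So 7·(-12) ≡ 1 (mod 85), and -12 ≡ 73 (mod 85).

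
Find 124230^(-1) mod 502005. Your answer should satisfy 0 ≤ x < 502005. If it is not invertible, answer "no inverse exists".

Compute gcd(124230, 502005):
502005 = 4·124230 + 5085
124230 = 24·5085 + 2190
5085 = 2·2190 + 705
2190 = 3·705 + 75
705 = 9·75 + 30
75 = 2·30 + 15
30 = 2·15 + 0
Since gcd = 15 > 1, 124230 is not a unit mod 502005.

no inverse exists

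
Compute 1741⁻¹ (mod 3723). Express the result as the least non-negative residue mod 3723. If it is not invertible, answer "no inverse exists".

2827

Apply the Euclidean algorithm to 3723 and 1741:
3723 = 2*1741 + 241
1741 = 7*241 + 54
241 = 4*54 + 25
54 = 2*25 + 4
25 = 6*4 + 1
4 = 4*1 + 0
gcd = 1, so the inverse exists. Back-substitute:
1 = 25 − 6·4
1 = −6·54 + 13·25
1 = 13·241 − 58·54
1 = −58·1741 + 419·241
1 = 419·3723 − 896·1741
So 1741·(-896) ≡ 1 (mod 3723), and -896 ≡ 2827 (mod 3723).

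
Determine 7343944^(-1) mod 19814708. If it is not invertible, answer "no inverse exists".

no inverse exists

Euclidean algorithm on 19814708, 7343944:
19814708 = 2×7343944 + 5126820
7343944 = 1×5126820 + 2217124
5126820 = 2×2217124 + 692572
2217124 = 3×692572 + 139408
692572 = 4×139408 + 134940
139408 = 1×134940 + 4468
134940 = 30×4468 + 900
4468 = 4×900 + 868
900 = 1×868 + 32
868 = 27×32 + 4
32 = 8×4 + 0
gcd(7343944, 19814708) = 4 ≠ 1, so 7343944 has no multiplicative inverse modulo 19814708.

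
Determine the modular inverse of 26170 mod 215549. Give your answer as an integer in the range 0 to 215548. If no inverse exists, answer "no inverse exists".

48933

Run Euclid on (215549, 26170):
215549 = 8*26170 + 6189
26170 = 4*6189 + 1414
6189 = 4*1414 + 533
1414 = 2*533 + 348
533 = 1*348 + 185
348 = 1*185 + 163
185 = 1*163 + 22
163 = 7*22 + 9
22 = 2*9 + 4
9 = 2*4 + 1
4 = 4*1 + 0
Since gcd(26170, 215549) = 1, back-substitute to write 1 as a combination:
1 = 9 − 2·4
1 = −2·22 + 5·9
1 = 5·163 − 37·22
1 = −37·185 + 42·163
1 = 42·348 − 79·185
1 = −79·533 + 121·348
1 = 121·1414 − 321·533
1 = −321·6189 + 1405·1414
1 = 1405·26170 − 5941·6189
1 = −5941·215549 + 48933·26170
So 26170·48933 ≡ 1 (mod 215549).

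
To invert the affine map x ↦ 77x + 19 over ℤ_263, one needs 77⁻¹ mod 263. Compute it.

gcd(263, 77) by repeated division:
263 = 3*77 + 32
77 = 2*32 + 13
32 = 2*13 + 6
13 = 2*6 + 1
6 = 6*1 + 0
The gcd is 1. Working backward:
1 = 13 − 2·6
1 = −2·32 + 5·13
1 = 5·77 − 12·32
1 = −12·263 + 41·77
So 77·41 ≡ 1 (mod 263).

41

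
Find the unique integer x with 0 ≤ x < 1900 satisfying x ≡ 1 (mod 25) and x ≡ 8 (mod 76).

Write x = 1 + 25·k. Then 25·k ≡ 8 − 1 ≡ 7 (mod 76).
Need 25⁻¹ mod 76. Extended Euclid on (76, 25):
76 = 3*25 + 1
25 = 25*1 + 0
Back-substitute:
1 = 76 − 3·25
25⁻¹ ≡ 73 (mod 76), so k ≡ 73·7 ≡ 55 (mod 76).
x = 1 + 25·55 = 1376.

1376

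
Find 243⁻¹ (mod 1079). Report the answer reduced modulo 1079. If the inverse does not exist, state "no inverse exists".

Extended Euclidean algorithm:
1079 = 4×243 + 107
243 = 2×107 + 29
107 = 3×29 + 20
29 = 1×20 + 9
20 = 2×9 + 2
9 = 4×2 + 1
2 = 2×1 + 0
Since gcd(243, 1079) = 1, back-substitute to write 1 as a combination:
1 = 9 − 4·2
1 = −4·20 + 9·9
1 = 9·29 − 13·20
1 = −13·107 + 48·29
1 = 48·243 − 109·107
1 = −109·1079 + 484·243
So 243·484 ≡ 1 (mod 1079).

484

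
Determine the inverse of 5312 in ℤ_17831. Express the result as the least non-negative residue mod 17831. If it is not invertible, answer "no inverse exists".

13672

Apply the Euclidean algorithm to 17831 and 5312:
17831 = 3×5312 + 1895
5312 = 2×1895 + 1522
1895 = 1×1522 + 373
1522 = 4×373 + 30
373 = 12×30 + 13
30 = 2×13 + 4
13 = 3×4 + 1
4 = 4×1 + 0
gcd = 1, so the inverse exists. Back-substitute:
1 = 13 − 3·4
1 = −3·30 + 7·13
1 = 7·373 − 87·30
1 = −87·1522 + 355·373
1 = 355·1895 − 442·1522
1 = −442·5312 + 1239·1895
1 = 1239·17831 − 4159·5312
Thus 5312·(-4159) ≡ 1 (mod 17831); reducing, -4159 mod 17831 = 13672.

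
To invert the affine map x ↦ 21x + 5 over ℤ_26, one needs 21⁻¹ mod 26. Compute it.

5

gcd(26, 21) by repeated division:
26 = 1·21 + 5
21 = 4·5 + 1
5 = 5·1 + 0
Since gcd(21, 26) = 1, back-substitute to write 1 as a combination:
1 = 21 − 4·5
1 = −4·26 + 5·21
So 21·5 ≡ 1 (mod 26).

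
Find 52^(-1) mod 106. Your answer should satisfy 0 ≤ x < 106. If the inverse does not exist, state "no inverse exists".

no inverse exists

Compute gcd(52, 106):
106 = 2*52 + 2
52 = 26*2 + 0
gcd(52, 106) = 2 ≠ 1, so 52 has no multiplicative inverse modulo 106.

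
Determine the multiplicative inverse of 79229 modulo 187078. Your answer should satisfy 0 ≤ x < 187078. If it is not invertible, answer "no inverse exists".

182169

gcd(187078, 79229) by repeated division:
187078 = 2×79229 + 28620
79229 = 2×28620 + 21989
28620 = 1×21989 + 6631
21989 = 3×6631 + 2096
6631 = 3×2096 + 343
2096 = 6×343 + 38
343 = 9×38 + 1
38 = 38×1 + 0
The gcd is 1. Working backward:
1 = 343 − 9·38
1 = −9·2096 + 55·343
1 = 55·6631 − 174·2096
1 = −174·21989 + 577·6631
1 = 577·28620 − 751·21989
1 = −751·79229 + 2079·28620
1 = 2079·187078 − 4909·79229
So 79229·(-4909) ≡ 1 (mod 187078), and -4909 ≡ 182169 (mod 187078).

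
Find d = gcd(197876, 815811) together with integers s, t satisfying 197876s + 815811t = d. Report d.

1

Apply Euclid's algorithm to 815811 and 197876:
815811 = 4·197876 + 24307
197876 = 8·24307 + 3420
24307 = 7·3420 + 367
3420 = 9·367 + 117
367 = 3·117 + 16
117 = 7·16 + 5
16 = 3·5 + 1
5 = 5·1 + 0
gcd(197876, 815811) = 1.
Working backward:
1 = 16 − 3·5
1 = −3·117 + 22·16
1 = 22·367 − 69·117
1 = −69·3420 + 643·367
1 = 643·24307 − 4570·3420
1 = −4570·197876 + 37203·24307
1 = 37203·815811 − 153382·197876
So 1 = (37203)·815811 + (-153382)·197876.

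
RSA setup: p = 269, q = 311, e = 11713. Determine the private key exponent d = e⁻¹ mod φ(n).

φ(n) = (p−1)(q−1) = 268·310 = 83080.
Need d with 11713·d ≡ 1 (mod 83080). Apply the extended Euclidean algorithm:
83080 = 7·11713 + 1089
11713 = 10·1089 + 823
1089 = 1·823 + 266
823 = 3·266 + 25
266 = 10·25 + 16
25 = 1·16 + 9
16 = 1·9 + 7
9 = 1·7 + 2
7 = 3·2 + 1
2 = 2·1 + 0
Back-substitute:
1 = 7 − 3·2
1 = −3·9 + 4·7
1 = 4·16 − 7·9
1 = −7·25 + 11·16
1 = 11·266 − 117·25
1 = −117·823 + 362·266
1 = 362·1089 − 479·823
1 = −479·11713 + 5152·1089
1 = 5152·83080 − 36543·11713
So 11713·(-36543) ≡ 1 (mod 83080), hence d ≡ -36543 ≡ 46537 (mod 83080).

46537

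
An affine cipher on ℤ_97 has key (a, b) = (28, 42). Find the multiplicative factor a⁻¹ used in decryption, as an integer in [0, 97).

gcd(97, 28) by repeated division:
97 = 3×28 + 13
28 = 2×13 + 2
13 = 6×2 + 1
2 = 2×1 + 0
gcd = 1, so the inverse exists. Back-substitute:
1 = 13 − 6·2
1 = −6·28 + 13·13
1 = 13·97 − 45·28
So 28·(-45) ≡ 1 (mod 97), and -45 ≡ 52 (mod 97).

52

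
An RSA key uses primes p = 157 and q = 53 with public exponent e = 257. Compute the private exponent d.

6881

φ(n) = (p−1)(q−1) = 156·52 = 8112.
Need d with 257·d ≡ 1 (mod 8112). Apply the extended Euclidean algorithm:
8112 = 31×257 + 145
257 = 1×145 + 112
145 = 1×112 + 33
112 = 3×33 + 13
33 = 2×13 + 7
13 = 1×7 + 6
7 = 1×6 + 1
6 = 6×1 + 0
Back-substitute:
1 = 7 − 6
1 = −13 + 2·7
1 = 2·33 − 5·13
1 = −5·112 + 17·33
1 = 17·145 − 22·112
1 = −22·257 + 39·145
1 = 39·8112 − 1231·257
So 257·(-1231) ≡ 1 (mod 8112), hence d ≡ -1231 ≡ 6881 (mod 8112).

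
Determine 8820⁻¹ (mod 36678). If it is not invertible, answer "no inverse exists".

Euclidean algorithm on 36678, 8820:
36678 = 4·8820 + 1398
8820 = 6·1398 + 432
1398 = 3·432 + 102
432 = 4·102 + 24
102 = 4·24 + 6
24 = 4·6 + 0
gcd(8820, 36678) = 6 ≠ 1, so 8820 has no multiplicative inverse modulo 36678.

no inverse exists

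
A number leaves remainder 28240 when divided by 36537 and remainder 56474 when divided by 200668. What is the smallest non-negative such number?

Write x = 28240 + 36537·k. Then 36537·k ≡ 56474 − 28240 ≡ 28234 (mod 200668).
Need 36537⁻¹ mod 200668. Extended Euclid on (200668, 36537):
200668 = 5×36537 + 17983
36537 = 2×17983 + 571
17983 = 31×571 + 282
571 = 2×282 + 7
282 = 40×7 + 2
7 = 3×2 + 1
2 = 2×1 + 0
Back-substitute:
1 = 7 − 3·2
1 = −3·282 + 121·7
1 = 121·571 − 245·282
1 = −245·17983 + 7716·571
1 = 7716·36537 − 15677·17983
1 = −15677·200668 + 86101·36537
36537⁻¹ ≡ 86101 (mod 200668), so k ≡ 86101·28234 ≡ 83482 (mod 200668).
x = 28240 + 36537·83482 = 3050210074.

3050210074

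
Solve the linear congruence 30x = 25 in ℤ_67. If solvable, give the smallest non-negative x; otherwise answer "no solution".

First find gcd(30, 67):
67 = 2·30 + 7
30 = 4·7 + 2
7 = 3·2 + 1
2 = 2·1 + 0
gcd = 1, so a unique solution mod 67 exists.
Back-substitute for the Bézout coefficients:
1 = 7 − 3·2
1 = −3·30 + 13·7
1 = 13·67 − 29·30
So 30·(-29) ≡ 1 (mod 67), giving 30⁻¹ ≡ 38.
x ≡ 30⁻¹·25 ≡ 38·25 ≡ 12 (mod 67).

12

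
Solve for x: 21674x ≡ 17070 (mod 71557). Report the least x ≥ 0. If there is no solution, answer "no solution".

First find gcd(21674, 71557):
71557 = 3·21674 + 6535
21674 = 3·6535 + 2069
6535 = 3·2069 + 328
2069 = 6·328 + 101
328 = 3·101 + 25
101 = 4·25 + 1
25 = 25·1 + 0
gcd = 1, so a unique solution mod 71557 exists.
Back-substitute for the Bézout coefficients:
1 = 101 − 4·25
1 = −4·328 + 13·101
1 = 13·2069 − 82·328
1 = −82·6535 + 259·2069
1 = 259·21674 − 859·6535
1 = −859·71557 + 2836·21674
So 21674·(2836) ≡ 1 (mod 71557), giving 21674⁻¹ ≡ 2836.
x ≡ 21674⁻¹·17070 ≡ 2836·17070 ≡ 37988 (mod 71557).

37988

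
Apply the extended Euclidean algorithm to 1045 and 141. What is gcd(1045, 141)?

1

Apply Euclid's algorithm to 1045 and 141:
1045 = 7×141 + 58
141 = 2×58 + 25
58 = 2×25 + 8
25 = 3×8 + 1
8 = 8×1 + 0
gcd(1045, 141) = 1.
Express as a combination:
1 = 25 − 3·8
1 = −3·58 + 7·25
1 = 7·141 − 17·58
1 = −17·1045 + 126·141
So 1 = (-17)·1045 + (126)·141.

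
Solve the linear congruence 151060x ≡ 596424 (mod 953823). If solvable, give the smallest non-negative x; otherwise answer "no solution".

no solution

gcd(151060, 953823):
953823 = 6*151060 + 47463
151060 = 3*47463 + 8671
47463 = 5*8671 + 4108
8671 = 2*4108 + 455
4108 = 9*455 + 13
455 = 35*13 + 0
gcd = 13, but 13 ∤ 596424, so the congruence has no solution.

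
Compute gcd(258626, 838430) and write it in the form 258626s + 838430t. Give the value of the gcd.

2

Repeated division:
838430 = 3·258626 + 62552
258626 = 4·62552 + 8418
62552 = 7·8418 + 3626
8418 = 2·3626 + 1166
3626 = 3·1166 + 128
1166 = 9·128 + 14
128 = 9·14 + 2
14 = 7·2 + 0
gcd(258626, 838430) = 2.
Working backward:
2 = 128 − 9·14
2 = −9·1166 + 82·128
2 = 82·3626 − 255·1166
2 = −255·8418 + 592·3626
2 = 592·62552 − 4399·8418
2 = −4399·258626 + 18188·62552
2 = 18188·838430 − 58963·258626
So 2 = (18188)·838430 + (-58963)·258626.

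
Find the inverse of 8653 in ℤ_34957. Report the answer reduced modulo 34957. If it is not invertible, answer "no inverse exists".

Apply the Euclidean algorithm to 34957 and 8653:
34957 = 4*8653 + 345
8653 = 25*345 + 28
345 = 12*28 + 9
28 = 3*9 + 1
9 = 9*1 + 0
Since gcd(8653, 34957) = 1, back-substitute to write 1 as a combination:
1 = 28 − 3·9
1 = −3·345 + 37·28
1 = 37·8653 − 928·345
1 = −928·34957 + 3749·8653
So 8653·3749 ≡ 1 (mod 34957).

3749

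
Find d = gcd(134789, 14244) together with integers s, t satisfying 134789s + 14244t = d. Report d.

Apply Euclid's algorithm to 134789 and 14244:
134789 = 9×14244 + 6593
14244 = 2×6593 + 1058
6593 = 6×1058 + 245
1058 = 4×245 + 78
245 = 3×78 + 11
78 = 7×11 + 1
11 = 11×1 + 0
gcd(134789, 14244) = 1.
Working backward:
1 = 78 − 7·11
1 = −7·245 + 22·78
1 = 22·1058 − 95·245
1 = −95·6593 + 592·1058
1 = 592·14244 − 1279·6593
1 = −1279·134789 + 12103·14244
So 1 = (-1279)·134789 + (12103)·14244.

1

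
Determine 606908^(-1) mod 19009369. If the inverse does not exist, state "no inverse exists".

Extended Euclidean algorithm:
19009369 = 31*606908 + 195221
606908 = 3*195221 + 21245
195221 = 9*21245 + 4016
21245 = 5*4016 + 1165
4016 = 3*1165 + 521
1165 = 2*521 + 123
521 = 4*123 + 29
123 = 4*29 + 7
29 = 4*7 + 1
7 = 7*1 + 0
Since gcd(606908, 19009369) = 1, back-substitute to write 1 as a combination:
1 = 29 − 4·7
1 = −4·123 + 17·29
1 = 17·521 − 72·123
1 = −72·1165 + 161·521
1 = 161·4016 − 555·1165
1 = −555·21245 + 2936·4016
1 = 2936·195221 − 26979·21245
1 = −26979·606908 + 83873·195221
1 = 83873·19009369 − 2627042·606908
Hence 606908⁻¹ ≡ -2627042 ≡ 16382327 (mod 19009369).

16382327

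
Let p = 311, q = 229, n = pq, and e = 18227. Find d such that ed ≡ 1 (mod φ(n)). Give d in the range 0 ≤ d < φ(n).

φ(n) = (p−1)(q−1) = 310·228 = 70680.
Need d with 18227·d ≡ 1 (mod 70680). Apply the extended Euclidean algorithm:
70680 = 3·18227 + 15999
18227 = 1·15999 + 2228
15999 = 7·2228 + 403
2228 = 5·403 + 213
403 = 1·213 + 190
213 = 1·190 + 23
190 = 8·23 + 6
23 = 3·6 + 5
6 = 1·5 + 1
5 = 5·1 + 0
Back-substitute:
1 = 6 − 5
1 = −23 + 4·6
1 = 4·190 − 33·23
1 = −33·213 + 37·190
1 = 37·403 − 70·213
1 = −70·2228 + 387·403
1 = 387·15999 − 2779·2228
1 = −2779·18227 + 3166·15999
1 = 3166·70680 − 12277·18227
So 18227·(-12277) ≡ 1 (mod 70680), hence d ≡ -12277 ≡ 58403 (mod 70680).

58403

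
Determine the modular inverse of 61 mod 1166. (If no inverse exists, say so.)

497

gcd(1166, 61) by repeated division:
1166 = 19×61 + 7
61 = 8×7 + 5
7 = 1×5 + 2
5 = 2×2 + 1
2 = 2×1 + 0
The gcd is 1. Working backward:
1 = 5 − 2·2
1 = −2·7 + 3·5
1 = 3·61 − 26·7
1 = −26·1166 + 497·61
So 61·497 ≡ 1 (mod 1166).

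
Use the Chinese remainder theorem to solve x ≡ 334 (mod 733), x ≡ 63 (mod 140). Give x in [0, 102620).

9863

Write x = 334 + 733·k. Then 733·k ≡ 63 − 334 ≡ 9 (mod 140).
Need 733⁻¹ mod 140. Extended Euclid on (140, 33):
140 = 4·33 + 8
33 = 4·8 + 1
8 = 8·1 + 0
Back-substitute:
1 = 33 − 4·8
1 = −4·140 + 17·33
733⁻¹ ≡ 17 (mod 140), so k ≡ 17·9 ≡ 13 (mod 140).
x = 334 + 733·13 = 9863.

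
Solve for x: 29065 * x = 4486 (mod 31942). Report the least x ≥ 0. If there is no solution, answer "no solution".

First find gcd(29065, 31942):
31942 = 1*29065 + 2877
29065 = 10*2877 + 295
2877 = 9*295 + 222
295 = 1*222 + 73
222 = 3*73 + 3
73 = 24*3 + 1
3 = 3*1 + 0
gcd = 1, so a unique solution mod 31942 exists.
Back-substitute for the Bézout coefficients:
1 = 73 − 24·3
1 = −24·222 + 73·73
1 = 73·295 − 97·222
1 = −97·2877 + 946·295
1 = 946·29065 − 9557·2877
1 = −9557·31942 + 10503·29065
So 29065·(10503) ≡ 1 (mod 31942), giving 29065⁻¹ ≡ 10503.
x ≡ 29065⁻¹·4486 ≡ 10503·4486 ≡ 2008 (mod 31942).

2008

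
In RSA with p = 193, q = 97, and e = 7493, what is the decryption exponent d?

13709

φ(n) = (p−1)(q−1) = 192·96 = 18432.
Need d with 7493·d ≡ 1 (mod 18432). Apply the extended Euclidean algorithm:
18432 = 2×7493 + 3446
7493 = 2×3446 + 601
3446 = 5×601 + 441
601 = 1×441 + 160
441 = 2×160 + 121
160 = 1×121 + 39
121 = 3×39 + 4
39 = 9×4 + 3
4 = 1×3 + 1
3 = 3×1 + 0
Back-substitute:
1 = 4 − 3
1 = −39 + 10·4
1 = 10·121 − 31·39
1 = −31·160 + 41·121
1 = 41·441 − 113·160
1 = −113·601 + 154·441
1 = 154·3446 − 883·601
1 = −883·7493 + 1920·3446
1 = 1920·18432 − 4723·7493
So 7493·(-4723) ≡ 1 (mod 18432), hence d ≡ -4723 ≡ 13709 (mod 18432).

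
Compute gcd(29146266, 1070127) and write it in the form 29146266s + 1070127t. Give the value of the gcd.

9

Repeated division:
29146266 = 27×1070127 + 252837
1070127 = 4×252837 + 58779
252837 = 4×58779 + 17721
58779 = 3×17721 + 5616
17721 = 3×5616 + 873
5616 = 6×873 + 378
873 = 2×378 + 117
378 = 3×117 + 27
117 = 4×27 + 9
27 = 3×9 + 0
gcd(29146266, 1070127) = 9.
Working backward:
9 = 117 − 4·27
9 = −4·378 + 13·117
9 = 13·873 − 30·378
9 = −30·5616 + 193·873
9 = 193·17721 − 609·5616
9 = −609·58779 + 2020·17721
9 = 2020·252837 − 8689·58779
9 = −8689·1070127 + 36776·252837
9 = 36776·29146266 − 1001641·1070127
So 9 = (36776)·29146266 + (-1001641)·1070127.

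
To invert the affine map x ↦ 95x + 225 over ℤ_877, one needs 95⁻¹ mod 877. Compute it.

757

Apply the Euclidean algorithm to 877 and 95:
877 = 9×95 + 22
95 = 4×22 + 7
22 = 3×7 + 1
7 = 7×1 + 0
gcd = 1, so the inverse exists. Back-substitute:
1 = 22 − 3·7
1 = −3·95 + 13·22
1 = 13·877 − 120·95
So 95·(-120) ≡ 1 (mod 877), and -120 ≡ 757 (mod 877).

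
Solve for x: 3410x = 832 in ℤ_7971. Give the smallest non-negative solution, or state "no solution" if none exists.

3572

First find gcd(3410, 7971):
7971 = 2×3410 + 1151
3410 = 2×1151 + 1108
1151 = 1×1108 + 43
1108 = 25×43 + 33
43 = 1×33 + 10
33 = 3×10 + 3
10 = 3×3 + 1
3 = 3×1 + 0
gcd = 1, so a unique solution mod 7971 exists.
Back-substitute for the Bézout coefficients:
1 = 10 − 3·3
1 = −3·33 + 10·10
1 = 10·43 − 13·33
1 = −13·1108 + 335·43
1 = 335·1151 − 348·1108
1 = −348·3410 + 1031·1151
1 = 1031·7971 − 2410·3410
So 3410·(-2410) ≡ 1 (mod 7971), giving 3410⁻¹ ≡ 5561.
x ≡ 3410⁻¹·832 ≡ 5561·832 ≡ 3572 (mod 7971).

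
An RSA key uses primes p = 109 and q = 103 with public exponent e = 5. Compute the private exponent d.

8813

φ(n) = (p−1)(q−1) = 108·102 = 11016.
Need d with 5·d ≡ 1 (mod 11016). Apply the extended Euclidean algorithm:
11016 = 2203·5 + 1
5 = 5·1 + 0
Back-substitute:
1 = 11016 − 2203·5
So 5·(-2203) ≡ 1 (mod 11016), hence d ≡ -2203 ≡ 8813 (mod 11016).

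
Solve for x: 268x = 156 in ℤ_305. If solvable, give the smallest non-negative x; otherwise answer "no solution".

First find gcd(268, 305):
305 = 1×268 + 37
268 = 7×37 + 9
37 = 4×9 + 1
9 = 9×1 + 0
gcd = 1, so a unique solution mod 305 exists.
Back-substitute for the Bézout coefficients:
1 = 37 − 4·9
1 = −4·268 + 29·37
1 = 29·305 − 33·268
So 268·(-33) ≡ 1 (mod 305), giving 268⁻¹ ≡ 272.
x ≡ 268⁻¹·156 ≡ 272·156 ≡ 37 (mod 305).

37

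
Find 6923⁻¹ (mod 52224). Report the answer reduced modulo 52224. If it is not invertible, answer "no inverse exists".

Apply the Euclidean algorithm to 52224 and 6923:
52224 = 7*6923 + 3763
6923 = 1*3763 + 3160
3763 = 1*3160 + 603
3160 = 5*603 + 145
603 = 4*145 + 23
145 = 6*23 + 7
23 = 3*7 + 2
7 = 3*2 + 1
2 = 2*1 + 0
Since gcd(6923, 52224) = 1, back-substitute to write 1 as a combination:
1 = 7 − 3·2
1 = −3·23 + 10·7
1 = 10·145 − 63·23
1 = −63·603 + 262·145
1 = 262·3160 − 1373·603
1 = −1373·3763 + 1635·3160
1 = 1635·6923 − 3008·3763
1 = −3008·52224 + 22691·6923
So 6923·22691 ≡ 1 (mod 52224).

22691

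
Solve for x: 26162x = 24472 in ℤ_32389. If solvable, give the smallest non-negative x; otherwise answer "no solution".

5005

First find gcd(26162, 32389):
32389 = 1*26162 + 6227
26162 = 4*6227 + 1254
6227 = 4*1254 + 1211
1254 = 1*1211 + 43
1211 = 28*43 + 7
43 = 6*7 + 1
7 = 7*1 + 0
gcd = 1, so a unique solution mod 32389 exists.
Back-substitute for the Bézout coefficients:
1 = 43 − 6·7
1 = −6·1211 + 169·43
1 = 169·1254 − 175·1211
1 = −175·6227 + 869·1254
1 = 869·26162 − 3651·6227
1 = −3651·32389 + 4520·26162
So 26162·(4520) ≡ 1 (mod 32389), giving 26162⁻¹ ≡ 4520.
x ≡ 26162⁻¹·24472 ≡ 4520·24472 ≡ 5005 (mod 32389).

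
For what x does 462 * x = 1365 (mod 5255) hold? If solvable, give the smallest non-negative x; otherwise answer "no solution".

1675

First find gcd(462, 5255):
5255 = 11·462 + 173
462 = 2·173 + 116
173 = 1·116 + 57
116 = 2·57 + 2
57 = 28·2 + 1
2 = 2·1 + 0
gcd = 1, so a unique solution mod 5255 exists.
Back-substitute for the Bézout coefficients:
1 = 57 − 28·2
1 = −28·116 + 57·57
1 = 57·173 − 85·116
1 = −85·462 + 227·173
1 = 227·5255 − 2582·462
So 462·(-2582) ≡ 1 (mod 5255), giving 462⁻¹ ≡ 2673.
x ≡ 462⁻¹·1365 ≡ 2673·1365 ≡ 1675 (mod 5255).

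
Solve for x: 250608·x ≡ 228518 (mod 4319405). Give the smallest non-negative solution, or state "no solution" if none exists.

First find gcd(250608, 4319405):
4319405 = 17·250608 + 59069
250608 = 4·59069 + 14332
59069 = 4·14332 + 1741
14332 = 8·1741 + 404
1741 = 4·404 + 125
404 = 3·125 + 29
125 = 4·29 + 9
29 = 3·9 + 2
9 = 4·2 + 1
2 = 2·1 + 0
gcd = 1, so a unique solution mod 4319405 exists.
Back-substitute for the Bézout coefficients:
1 = 9 − 4·2
1 = −4·29 + 13·9
1 = 13·125 − 56·29
1 = −56·404 + 181·125
1 = 181·1741 − 780·404
1 = −780·14332 + 6421·1741
1 = 6421·59069 − 26464·14332
1 = −26464·250608 + 112277·59069
1 = 112277·4319405 − 1935173·250608
So 250608·(-1935173) ≡ 1 (mod 4319405), giving 250608⁻¹ ≡ 2384232.
x ≡ 250608⁻¹·228518 ≡ 2384232·228518 ≡ 3139691 (mod 4319405).

3139691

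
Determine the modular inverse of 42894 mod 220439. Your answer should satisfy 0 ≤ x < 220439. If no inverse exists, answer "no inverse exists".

Apply the Euclidean algorithm to 220439 and 42894:
220439 = 5*42894 + 5969
42894 = 7*5969 + 1111
5969 = 5*1111 + 414
1111 = 2*414 + 283
414 = 1*283 + 131
283 = 2*131 + 21
131 = 6*21 + 5
21 = 4*5 + 1
5 = 5*1 + 0
Since gcd(42894, 220439) = 1, back-substitute to write 1 as a combination:
1 = 21 − 4·5
1 = −4·131 + 25·21
1 = 25·283 − 54·131
1 = −54·414 + 79·283
1 = 79·1111 − 212·414
1 = −212·5969 + 1139·1111
1 = 1139·42894 − 8185·5969
1 = −8185·220439 + 42064·42894
So 42894·42064 ≡ 1 (mod 220439).

42064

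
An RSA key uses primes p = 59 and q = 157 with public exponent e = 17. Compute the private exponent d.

2129

φ(n) = (p−1)(q−1) = 58·156 = 9048.
Need d with 17·d ≡ 1 (mod 9048). Apply the extended Euclidean algorithm:
9048 = 532*17 + 4
17 = 4*4 + 1
4 = 4*1 + 0
Back-substitute:
1 = 17 − 4·4
1 = −4·9048 + 2129·17
So 17·2129 ≡ 1 (mod 9048), hence d = 2129.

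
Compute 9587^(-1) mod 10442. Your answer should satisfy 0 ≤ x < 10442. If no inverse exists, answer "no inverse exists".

7975

gcd(10442, 9587) by repeated division:
10442 = 1*9587 + 855
9587 = 11*855 + 182
855 = 4*182 + 127
182 = 1*127 + 55
127 = 2*55 + 17
55 = 3*17 + 4
17 = 4*4 + 1
4 = 4*1 + 0
The gcd is 1. Working backward:
1 = 17 − 4·4
1 = −4·55 + 13·17
1 = 13·127 − 30·55
1 = −30·182 + 43·127
1 = 43·855 − 202·182
1 = −202·9587 + 2265·855
1 = 2265·10442 − 2467·9587
Hence 9587⁻¹ ≡ -2467 ≡ 7975 (mod 10442).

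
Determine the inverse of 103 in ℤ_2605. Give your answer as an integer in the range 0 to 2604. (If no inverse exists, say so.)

607

gcd(2605, 103) by repeated division:
2605 = 25*103 + 30
103 = 3*30 + 13
30 = 2*13 + 4
13 = 3*4 + 1
4 = 4*1 + 0
The gcd is 1. Working backward:
1 = 13 − 3·4
1 = −3·30 + 7·13
1 = 7·103 − 24·30
1 = −24·2605 + 607·103
So 103·607 ≡ 1 (mod 2605).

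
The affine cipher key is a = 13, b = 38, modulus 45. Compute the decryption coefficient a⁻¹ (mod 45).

7

Extended Euclidean algorithm:
45 = 3×13 + 6
13 = 2×6 + 1
6 = 6×1 + 0
Since gcd(13, 45) = 1, back-substitute to write 1 as a combination:
1 = 13 − 2·6
1 = −2·45 + 7·13
So 13·7 ≡ 1 (mod 45).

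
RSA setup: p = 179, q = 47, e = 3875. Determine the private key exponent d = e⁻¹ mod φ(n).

6599

φ(n) = (p−1)(q−1) = 178·46 = 8188.
Need d with 3875·d ≡ 1 (mod 8188). Apply the extended Euclidean algorithm:
8188 = 2×3875 + 438
3875 = 8×438 + 371
438 = 1×371 + 67
371 = 5×67 + 36
67 = 1×36 + 31
36 = 1×31 + 5
31 = 6×5 + 1
5 = 5×1 + 0
Back-substitute:
1 = 31 − 6·5
1 = −6·36 + 7·31
1 = 7·67 − 13·36
1 = −13·371 + 72·67
1 = 72·438 − 85·371
1 = −85·3875 + 752·438
1 = 752·8188 − 1589·3875
So 3875·(-1589) ≡ 1 (mod 8188), hence d ≡ -1589 ≡ 6599 (mod 8188).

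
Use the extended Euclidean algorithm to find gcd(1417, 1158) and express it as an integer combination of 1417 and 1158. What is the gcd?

1

Euclidean algorithm:
1417 = 1·1158 + 259
1158 = 4·259 + 122
259 = 2·122 + 15
122 = 8·15 + 2
15 = 7·2 + 1
2 = 2·1 + 0
gcd(1417, 1158) = 1.
Express as a combination:
1 = 15 − 7·2
1 = −7·122 + 57·15
1 = 57·259 − 121·122
1 = −121·1158 + 541·259
1 = 541·1417 − 662·1158
So 1 = (541)·1417 + (-662)·1158.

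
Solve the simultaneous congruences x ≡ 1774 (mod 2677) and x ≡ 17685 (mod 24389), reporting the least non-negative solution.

Write x = 1774 + 2677·k. Then 2677·k ≡ 17685 − 1774 ≡ 15911 (mod 24389).
Need 2677⁻¹ mod 24389. Extended Euclid on (24389, 2677):
24389 = 9*2677 + 296
2677 = 9*296 + 13
296 = 22*13 + 10
13 = 1*10 + 3
10 = 3*3 + 1
3 = 3*1 + 0
Back-substitute:
1 = 10 − 3·3
1 = −3·13 + 4·10
1 = 4·296 − 91·13
1 = −91·2677 + 823·296
1 = 823·24389 − 7498·2677
2677⁻¹ ≡ 16891 (mod 24389), so k ≡ 16891·15911 ≡ 10310 (mod 24389).
x = 1774 + 2677·10310 = 27601644.

27601644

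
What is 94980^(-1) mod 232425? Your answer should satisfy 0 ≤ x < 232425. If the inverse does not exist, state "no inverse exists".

Euclidean algorithm on 232425, 94980:
232425 = 2×94980 + 42465
94980 = 2×42465 + 10050
42465 = 4×10050 + 2265
10050 = 4×2265 + 990
2265 = 2×990 + 285
990 = 3×285 + 135
285 = 2×135 + 15
135 = 9×15 + 0
gcd(94980, 232425) = 15 ≠ 1, so 94980 has no multiplicative inverse modulo 232425.

no inverse exists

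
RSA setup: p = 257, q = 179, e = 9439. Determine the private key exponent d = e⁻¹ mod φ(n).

φ(n) = (p−1)(q−1) = 256·178 = 45568.
Need d with 9439·d ≡ 1 (mod 45568). Apply the extended Euclidean algorithm:
45568 = 4×9439 + 7812
9439 = 1×7812 + 1627
7812 = 4×1627 + 1304
1627 = 1×1304 + 323
1304 = 4×323 + 12
323 = 26×12 + 11
12 = 1×11 + 1
11 = 11×1 + 0
Back-substitute:
1 = 12 − 11
1 = −323 + 27·12
1 = 27·1304 − 109·323
1 = −109·1627 + 136·1304
1 = 136·7812 − 653·1627
1 = −653·9439 + 789·7812
1 = 789·45568 − 3809·9439
So 9439·(-3809) ≡ 1 (mod 45568), hence d ≡ -3809 ≡ 41759 (mod 45568).

41759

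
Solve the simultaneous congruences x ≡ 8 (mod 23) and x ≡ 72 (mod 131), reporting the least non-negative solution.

Write x = 8 + 23·k. Then 23·k ≡ 72 − 8 ≡ 64 (mod 131).
Need 23⁻¹ mod 131. Extended Euclid on (131, 23):
131 = 5*23 + 16
23 = 1*16 + 7
16 = 2*7 + 2
7 = 3*2 + 1
2 = 2*1 + 0
Back-substitute:
1 = 7 − 3·2
1 = −3·16 + 7·7
1 = 7·23 − 10·16
1 = −10·131 + 57·23
23⁻¹ ≡ 57 (mod 131), so k ≡ 57·64 ≡ 111 (mod 131).
x = 8 + 23·111 = 2561.

2561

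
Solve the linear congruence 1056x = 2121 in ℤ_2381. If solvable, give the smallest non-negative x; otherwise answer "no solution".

First find gcd(1056, 2381):
2381 = 2·1056 + 269
1056 = 3·269 + 249
269 = 1·249 + 20
249 = 12·20 + 9
20 = 2·9 + 2
9 = 4·2 + 1
2 = 2·1 + 0
gcd = 1, so a unique solution mod 2381 exists.
Back-substitute for the Bézout coefficients:
1 = 9 − 4·2
1 = −4·20 + 9·9
1 = 9·249 − 112·20
1 = −112·269 + 121·249
1 = 121·1056 − 475·269
1 = −475·2381 + 1071·1056
So 1056·(1071) ≡ 1 (mod 2381), giving 1056⁻¹ ≡ 1071.
x ≡ 1056⁻¹·2121 ≡ 1071·2121 ≡ 117 (mod 2381).

117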